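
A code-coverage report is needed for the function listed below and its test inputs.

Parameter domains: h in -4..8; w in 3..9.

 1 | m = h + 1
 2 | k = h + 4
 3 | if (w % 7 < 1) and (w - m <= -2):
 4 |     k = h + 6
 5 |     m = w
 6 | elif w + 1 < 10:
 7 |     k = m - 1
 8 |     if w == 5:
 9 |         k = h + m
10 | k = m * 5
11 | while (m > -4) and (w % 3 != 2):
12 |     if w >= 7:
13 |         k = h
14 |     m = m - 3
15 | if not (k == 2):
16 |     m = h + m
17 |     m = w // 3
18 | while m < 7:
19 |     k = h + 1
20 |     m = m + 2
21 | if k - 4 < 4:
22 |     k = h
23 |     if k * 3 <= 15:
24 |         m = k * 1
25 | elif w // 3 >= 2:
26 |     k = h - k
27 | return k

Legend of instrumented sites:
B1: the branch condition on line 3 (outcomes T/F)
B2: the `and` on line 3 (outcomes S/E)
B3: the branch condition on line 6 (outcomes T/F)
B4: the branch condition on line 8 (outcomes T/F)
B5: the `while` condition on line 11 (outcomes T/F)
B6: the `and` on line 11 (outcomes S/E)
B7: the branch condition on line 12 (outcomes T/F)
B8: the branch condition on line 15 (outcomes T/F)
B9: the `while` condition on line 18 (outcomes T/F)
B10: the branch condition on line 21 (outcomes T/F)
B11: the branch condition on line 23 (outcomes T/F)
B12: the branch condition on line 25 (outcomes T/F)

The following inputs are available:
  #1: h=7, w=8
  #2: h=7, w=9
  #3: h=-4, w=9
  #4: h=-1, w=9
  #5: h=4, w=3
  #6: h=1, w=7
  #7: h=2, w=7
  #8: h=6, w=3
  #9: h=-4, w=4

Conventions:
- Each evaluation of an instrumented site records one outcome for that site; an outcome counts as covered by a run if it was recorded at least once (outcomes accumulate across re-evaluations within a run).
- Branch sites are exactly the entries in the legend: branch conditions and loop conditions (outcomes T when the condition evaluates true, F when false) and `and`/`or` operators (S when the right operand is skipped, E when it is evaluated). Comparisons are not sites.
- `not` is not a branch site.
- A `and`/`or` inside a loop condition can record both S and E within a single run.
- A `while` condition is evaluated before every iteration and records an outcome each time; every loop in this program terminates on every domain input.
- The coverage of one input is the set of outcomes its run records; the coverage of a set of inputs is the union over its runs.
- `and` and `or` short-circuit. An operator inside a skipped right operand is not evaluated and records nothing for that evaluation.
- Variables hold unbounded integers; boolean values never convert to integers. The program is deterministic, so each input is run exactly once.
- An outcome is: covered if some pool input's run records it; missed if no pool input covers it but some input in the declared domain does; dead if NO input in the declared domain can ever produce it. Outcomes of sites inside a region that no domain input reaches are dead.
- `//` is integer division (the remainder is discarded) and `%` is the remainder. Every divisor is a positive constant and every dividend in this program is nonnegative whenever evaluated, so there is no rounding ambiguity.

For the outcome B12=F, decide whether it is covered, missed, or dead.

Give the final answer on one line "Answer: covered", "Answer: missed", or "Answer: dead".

no pool input records B12=F
but domain input (h=7, w=3) does record it -> reachable, so missed

Answer: missed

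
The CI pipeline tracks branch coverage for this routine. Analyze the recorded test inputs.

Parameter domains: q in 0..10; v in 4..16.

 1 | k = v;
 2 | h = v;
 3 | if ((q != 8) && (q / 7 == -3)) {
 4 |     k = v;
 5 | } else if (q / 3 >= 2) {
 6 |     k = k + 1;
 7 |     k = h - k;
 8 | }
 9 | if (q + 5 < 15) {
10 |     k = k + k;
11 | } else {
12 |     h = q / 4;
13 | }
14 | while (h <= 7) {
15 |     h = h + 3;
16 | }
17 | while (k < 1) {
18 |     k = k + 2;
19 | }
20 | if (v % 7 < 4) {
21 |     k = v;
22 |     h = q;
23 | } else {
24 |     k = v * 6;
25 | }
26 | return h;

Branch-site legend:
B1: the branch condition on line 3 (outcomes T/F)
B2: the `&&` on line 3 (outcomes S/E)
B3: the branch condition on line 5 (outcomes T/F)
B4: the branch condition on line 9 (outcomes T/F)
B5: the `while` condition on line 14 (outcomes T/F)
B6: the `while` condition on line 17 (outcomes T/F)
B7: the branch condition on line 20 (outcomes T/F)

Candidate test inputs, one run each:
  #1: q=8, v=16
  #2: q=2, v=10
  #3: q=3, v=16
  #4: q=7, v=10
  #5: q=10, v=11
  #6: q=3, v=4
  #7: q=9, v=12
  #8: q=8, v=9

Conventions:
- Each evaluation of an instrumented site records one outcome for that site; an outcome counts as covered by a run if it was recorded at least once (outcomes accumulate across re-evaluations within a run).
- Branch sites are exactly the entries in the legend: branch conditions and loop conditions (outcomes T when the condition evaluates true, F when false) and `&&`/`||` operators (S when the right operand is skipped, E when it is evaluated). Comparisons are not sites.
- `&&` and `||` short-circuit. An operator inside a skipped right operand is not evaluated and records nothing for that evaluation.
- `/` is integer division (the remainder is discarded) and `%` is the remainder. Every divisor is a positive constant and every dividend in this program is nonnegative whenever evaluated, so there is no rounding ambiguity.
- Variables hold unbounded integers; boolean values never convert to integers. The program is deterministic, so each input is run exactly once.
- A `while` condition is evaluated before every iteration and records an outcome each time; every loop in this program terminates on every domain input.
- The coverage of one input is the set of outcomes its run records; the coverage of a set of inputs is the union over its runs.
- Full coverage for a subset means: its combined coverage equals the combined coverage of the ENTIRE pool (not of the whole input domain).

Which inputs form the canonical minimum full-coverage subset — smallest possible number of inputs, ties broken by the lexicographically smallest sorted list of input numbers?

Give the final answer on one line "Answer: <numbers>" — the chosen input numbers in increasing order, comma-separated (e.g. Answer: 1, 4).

run #1 (q=8, v=16) records B1=F, B2=S, B3=T, B4=T, B5=F, B6=T, B6=F, B7=T
run #2 (q=2, v=10) records B1=F, B2=E, B3=F, B4=T, B5=F, B6=F, B7=T
run #3 (q=3, v=16) records B1=F, B2=E, B3=F, B4=T, B5=F, B6=F, B7=T
run #4 (q=7, v=10) records B1=F, B2=E, B3=T, B4=T, B5=F, B6=T, B6=F, B7=T
run #5 (q=10, v=11) records B1=F, B2=E, B3=T, B4=F, B5=T, B5=F, B6=T, B6=F, B7=F
run #6 (q=3, v=4) records B1=F, B2=E, B3=F, B4=T, B5=T, B5=F, B6=F, B7=F
run #7 (q=9, v=12) records B1=F, B2=E, B3=T, B4=T, B5=F, B6=T, B6=F, B7=F
run #8 (q=8, v=9) records B1=F, B2=S, B3=T, B4=T, B5=F, B6=T, B6=F, B7=T
the full pool covers 13 outcomes: B1=F, B2=S, B2=E, B3=T, B3=F, B4=T, B4=F, B5=T, B5=F, B6=T, B6=F, B7=T, B7=F
no size-1 subset reaches all 13 outcomes (best union: 9/13)
no size-2 subset reaches all 13 outcomes (best union: 12/13)
the canonical winner is {1, 2, 5}: size 3, full 13-outcome coverage, earliest index list among size-3 covers

Answer: 1, 2, 5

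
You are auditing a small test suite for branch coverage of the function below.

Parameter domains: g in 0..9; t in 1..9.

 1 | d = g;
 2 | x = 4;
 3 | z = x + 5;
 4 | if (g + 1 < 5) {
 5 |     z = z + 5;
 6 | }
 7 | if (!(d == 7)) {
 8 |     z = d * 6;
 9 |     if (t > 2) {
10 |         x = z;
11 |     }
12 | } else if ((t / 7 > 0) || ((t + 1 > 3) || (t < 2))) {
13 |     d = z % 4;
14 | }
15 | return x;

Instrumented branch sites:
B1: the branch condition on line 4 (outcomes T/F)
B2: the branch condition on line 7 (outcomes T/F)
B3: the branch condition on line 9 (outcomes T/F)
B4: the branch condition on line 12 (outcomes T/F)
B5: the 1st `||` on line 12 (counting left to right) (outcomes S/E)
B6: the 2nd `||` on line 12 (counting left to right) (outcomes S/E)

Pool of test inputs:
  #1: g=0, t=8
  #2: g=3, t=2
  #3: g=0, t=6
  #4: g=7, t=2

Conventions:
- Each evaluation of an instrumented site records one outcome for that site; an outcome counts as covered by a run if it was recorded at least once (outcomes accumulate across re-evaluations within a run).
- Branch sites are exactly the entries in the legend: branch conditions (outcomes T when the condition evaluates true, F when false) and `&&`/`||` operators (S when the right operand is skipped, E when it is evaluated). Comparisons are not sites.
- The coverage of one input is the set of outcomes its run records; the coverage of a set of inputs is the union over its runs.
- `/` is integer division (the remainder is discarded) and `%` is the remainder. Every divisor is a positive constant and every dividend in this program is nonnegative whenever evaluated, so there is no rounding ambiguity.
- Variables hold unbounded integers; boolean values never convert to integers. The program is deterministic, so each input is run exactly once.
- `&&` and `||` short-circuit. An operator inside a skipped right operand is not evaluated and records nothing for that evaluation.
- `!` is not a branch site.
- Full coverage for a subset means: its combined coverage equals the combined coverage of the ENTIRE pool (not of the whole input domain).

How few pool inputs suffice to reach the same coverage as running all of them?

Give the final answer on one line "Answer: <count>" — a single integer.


test 1 (g=0, t=8) fires B1->T, B2->T, B3->T; hits B1=T, B2=T, B3=T
test 2 (g=3, t=2) fires B1->T, B2->T, B3->F; hits B1=T, B2=T, B3=F
test 3 (g=0, t=6) fires B1->T, B2->T, B3->T; hits B1=T, B2=T, B3=T
test 4 (g=7, t=2) fires B1->F, B2->F, B5->E, B6->E, B4->F; hits B1=F, B2=F, B4=F, B5=E, B6=E
pool-wide coverage (9 outcomes): B1=T, B1=F, B2=T, B2=F, B3=T, B3=F, B4=F, B5=E, B6=E
no size-1 subset reaches all 9 outcomes (best union: 5/9)
no size-2 subset reaches all 9 outcomes (best union: 8/9)
the canonical winner is {1, 2, 4}: size 3, full 9-outcome coverage, earliest index list among size-3 covers
Answer: 3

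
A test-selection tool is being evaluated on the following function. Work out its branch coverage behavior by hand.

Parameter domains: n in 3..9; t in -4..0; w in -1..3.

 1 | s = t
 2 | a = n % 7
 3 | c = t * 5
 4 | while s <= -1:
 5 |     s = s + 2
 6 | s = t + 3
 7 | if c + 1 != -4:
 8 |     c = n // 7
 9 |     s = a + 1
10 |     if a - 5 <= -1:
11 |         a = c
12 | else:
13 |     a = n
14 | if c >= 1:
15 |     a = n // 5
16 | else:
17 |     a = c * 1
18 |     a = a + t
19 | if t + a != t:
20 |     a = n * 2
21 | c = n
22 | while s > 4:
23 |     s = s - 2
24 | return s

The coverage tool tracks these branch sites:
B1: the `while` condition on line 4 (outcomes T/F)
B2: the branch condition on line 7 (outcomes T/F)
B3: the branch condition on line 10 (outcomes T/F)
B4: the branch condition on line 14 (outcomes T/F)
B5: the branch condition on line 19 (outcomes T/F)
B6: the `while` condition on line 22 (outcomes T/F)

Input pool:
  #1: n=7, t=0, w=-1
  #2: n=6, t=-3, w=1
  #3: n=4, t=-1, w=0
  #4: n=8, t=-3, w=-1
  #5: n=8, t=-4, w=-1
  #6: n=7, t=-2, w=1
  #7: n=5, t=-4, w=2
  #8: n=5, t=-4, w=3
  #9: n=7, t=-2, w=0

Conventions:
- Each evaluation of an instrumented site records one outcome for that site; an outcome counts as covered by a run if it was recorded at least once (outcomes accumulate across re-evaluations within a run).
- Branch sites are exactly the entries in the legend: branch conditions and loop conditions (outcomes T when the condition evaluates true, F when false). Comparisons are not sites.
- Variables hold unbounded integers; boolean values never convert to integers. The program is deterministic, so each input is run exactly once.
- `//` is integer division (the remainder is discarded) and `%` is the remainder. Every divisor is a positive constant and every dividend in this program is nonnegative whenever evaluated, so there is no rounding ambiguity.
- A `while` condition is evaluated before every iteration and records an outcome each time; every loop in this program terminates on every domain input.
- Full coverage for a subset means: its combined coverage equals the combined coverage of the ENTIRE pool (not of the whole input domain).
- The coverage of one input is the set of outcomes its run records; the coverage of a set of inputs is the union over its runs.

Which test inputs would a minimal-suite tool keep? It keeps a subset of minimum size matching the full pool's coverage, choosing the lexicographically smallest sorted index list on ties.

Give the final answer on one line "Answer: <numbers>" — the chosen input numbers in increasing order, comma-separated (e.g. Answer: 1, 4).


#1 (n=7, t=0, w=-1) -> covered: B1=F, B2=T, B3=T, B4=T, B5=T, B6=F
#2 (n=6, t=-3, w=1) -> covered: B1=T, B1=F, B2=T, B3=F, B4=F, B5=T, B6=T, B6=F
#3 (n=4, t=-1, w=0) -> covered: B1=T, B1=F, B2=F, B4=F, B5=T, B6=F
#4 (n=8, t=-3, w=-1) -> covered: B1=T, B1=F, B2=T, B3=T, B4=T, B5=T, B6=F
#5 (n=8, t=-4, w=-1) -> covered: B1=T, B1=F, B2=T, B3=T, B4=T, B5=T, B6=F
#6 (n=7, t=-2, w=1) -> covered: B1=T, B1=F, B2=T, B3=T, B4=T, B5=T, B6=F
#7 (n=5, t=-4, w=2) -> covered: B1=T, B1=F, B2=T, B3=F, B4=F, B5=T, B6=T, B6=F
#8 (n=5, t=-4, w=3) -> covered: B1=T, B1=F, B2=T, B3=F, B4=F, B5=T, B6=T, B6=F
#9 (n=7, t=-2, w=0) -> covered: B1=T, B1=F, B2=T, B3=T, B4=T, B5=T, B6=F
pool-wide coverage (11 outcomes): B1=T, B1=F, B2=T, B2=F, B3=T, B3=F, B4=T, B4=F, B5=T, B6=T, B6=F
checked all size-1 subsets: none covers 11 outcomes (max 8/11)
checked all size-2 subsets: none covers 11 outcomes (max 10/11)
at size 3, {1, 2, 3} reaches all 11 outcomes; every lexicographically earlier size-3 subset fails
Answer: 1, 2, 3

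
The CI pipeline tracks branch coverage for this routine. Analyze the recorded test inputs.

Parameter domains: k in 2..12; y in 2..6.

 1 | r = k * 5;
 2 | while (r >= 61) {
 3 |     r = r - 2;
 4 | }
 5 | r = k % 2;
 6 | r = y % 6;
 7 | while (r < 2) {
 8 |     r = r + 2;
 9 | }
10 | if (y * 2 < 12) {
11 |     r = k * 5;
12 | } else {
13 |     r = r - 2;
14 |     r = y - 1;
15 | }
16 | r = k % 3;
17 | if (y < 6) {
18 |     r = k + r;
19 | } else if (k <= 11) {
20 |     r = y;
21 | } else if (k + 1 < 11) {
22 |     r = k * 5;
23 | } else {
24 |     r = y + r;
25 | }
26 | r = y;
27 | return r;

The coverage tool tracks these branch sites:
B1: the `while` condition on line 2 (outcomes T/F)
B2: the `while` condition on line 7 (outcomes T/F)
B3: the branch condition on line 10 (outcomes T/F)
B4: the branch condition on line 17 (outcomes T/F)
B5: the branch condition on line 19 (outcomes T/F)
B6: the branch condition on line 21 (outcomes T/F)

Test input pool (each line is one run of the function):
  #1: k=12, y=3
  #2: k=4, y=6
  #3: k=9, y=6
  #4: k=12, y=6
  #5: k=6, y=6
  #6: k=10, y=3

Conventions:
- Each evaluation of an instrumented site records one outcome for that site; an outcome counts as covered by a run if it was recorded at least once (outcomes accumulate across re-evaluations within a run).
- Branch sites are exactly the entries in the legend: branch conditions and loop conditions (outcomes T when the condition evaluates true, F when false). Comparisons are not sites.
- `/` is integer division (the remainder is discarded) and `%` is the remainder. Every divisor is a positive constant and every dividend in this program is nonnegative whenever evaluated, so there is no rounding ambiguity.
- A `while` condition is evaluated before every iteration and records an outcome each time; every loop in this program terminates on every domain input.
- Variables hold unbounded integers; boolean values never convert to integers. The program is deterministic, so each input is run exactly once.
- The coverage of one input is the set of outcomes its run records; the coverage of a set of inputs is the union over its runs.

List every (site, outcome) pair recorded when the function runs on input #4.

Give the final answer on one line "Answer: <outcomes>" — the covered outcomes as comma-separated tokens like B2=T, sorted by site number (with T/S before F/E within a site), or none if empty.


Running input #4 (k=12, y=6), event by event:
  B1->F, B2->T, B2->F, B3->F, B4->F, B5->F, B6->F
as a set, this run covers: B1=F, B2=T, B2=F, B3=F, B4=F, B5=F, B6=F
Answer: B1=F, B2=T, B2=F, B3=F, B4=F, B5=F, B6=F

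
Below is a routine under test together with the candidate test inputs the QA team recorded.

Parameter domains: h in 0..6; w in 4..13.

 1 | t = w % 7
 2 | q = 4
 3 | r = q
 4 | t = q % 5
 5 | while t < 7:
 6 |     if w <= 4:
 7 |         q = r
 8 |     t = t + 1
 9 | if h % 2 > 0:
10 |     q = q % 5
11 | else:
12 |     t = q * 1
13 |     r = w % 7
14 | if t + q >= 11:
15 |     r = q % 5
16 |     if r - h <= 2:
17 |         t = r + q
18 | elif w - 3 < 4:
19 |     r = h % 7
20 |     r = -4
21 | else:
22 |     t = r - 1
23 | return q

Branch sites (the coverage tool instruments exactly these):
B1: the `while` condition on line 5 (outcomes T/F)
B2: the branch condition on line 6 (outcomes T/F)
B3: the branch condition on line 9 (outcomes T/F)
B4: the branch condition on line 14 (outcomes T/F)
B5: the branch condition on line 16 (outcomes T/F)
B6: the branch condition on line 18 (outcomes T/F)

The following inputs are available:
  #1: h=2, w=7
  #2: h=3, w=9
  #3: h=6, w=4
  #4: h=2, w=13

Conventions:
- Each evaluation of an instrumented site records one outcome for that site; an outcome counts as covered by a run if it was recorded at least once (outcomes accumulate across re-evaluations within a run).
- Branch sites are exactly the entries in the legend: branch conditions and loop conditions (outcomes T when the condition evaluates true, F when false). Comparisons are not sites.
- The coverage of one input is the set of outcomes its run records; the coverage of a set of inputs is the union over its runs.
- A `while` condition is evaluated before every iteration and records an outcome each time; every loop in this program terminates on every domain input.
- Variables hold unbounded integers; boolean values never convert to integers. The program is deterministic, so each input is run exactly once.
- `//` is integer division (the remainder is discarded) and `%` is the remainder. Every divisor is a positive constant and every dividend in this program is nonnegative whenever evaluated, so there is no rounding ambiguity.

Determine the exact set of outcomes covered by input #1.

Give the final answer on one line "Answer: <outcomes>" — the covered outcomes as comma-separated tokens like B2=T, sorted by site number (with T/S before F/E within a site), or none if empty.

Tracing the run of input #1 (h=2, w=7):
  B1->T, B2->F, B1->T, B2->F, B1->T, B2->F, B1->F, B3->F, B4->F, B6->F
collecting distinct outcomes: B1=T, B1=F, B2=F, B3=F, B4=F, B6=F

Answer: B1=T, B1=F, B2=F, B3=F, B4=F, B6=F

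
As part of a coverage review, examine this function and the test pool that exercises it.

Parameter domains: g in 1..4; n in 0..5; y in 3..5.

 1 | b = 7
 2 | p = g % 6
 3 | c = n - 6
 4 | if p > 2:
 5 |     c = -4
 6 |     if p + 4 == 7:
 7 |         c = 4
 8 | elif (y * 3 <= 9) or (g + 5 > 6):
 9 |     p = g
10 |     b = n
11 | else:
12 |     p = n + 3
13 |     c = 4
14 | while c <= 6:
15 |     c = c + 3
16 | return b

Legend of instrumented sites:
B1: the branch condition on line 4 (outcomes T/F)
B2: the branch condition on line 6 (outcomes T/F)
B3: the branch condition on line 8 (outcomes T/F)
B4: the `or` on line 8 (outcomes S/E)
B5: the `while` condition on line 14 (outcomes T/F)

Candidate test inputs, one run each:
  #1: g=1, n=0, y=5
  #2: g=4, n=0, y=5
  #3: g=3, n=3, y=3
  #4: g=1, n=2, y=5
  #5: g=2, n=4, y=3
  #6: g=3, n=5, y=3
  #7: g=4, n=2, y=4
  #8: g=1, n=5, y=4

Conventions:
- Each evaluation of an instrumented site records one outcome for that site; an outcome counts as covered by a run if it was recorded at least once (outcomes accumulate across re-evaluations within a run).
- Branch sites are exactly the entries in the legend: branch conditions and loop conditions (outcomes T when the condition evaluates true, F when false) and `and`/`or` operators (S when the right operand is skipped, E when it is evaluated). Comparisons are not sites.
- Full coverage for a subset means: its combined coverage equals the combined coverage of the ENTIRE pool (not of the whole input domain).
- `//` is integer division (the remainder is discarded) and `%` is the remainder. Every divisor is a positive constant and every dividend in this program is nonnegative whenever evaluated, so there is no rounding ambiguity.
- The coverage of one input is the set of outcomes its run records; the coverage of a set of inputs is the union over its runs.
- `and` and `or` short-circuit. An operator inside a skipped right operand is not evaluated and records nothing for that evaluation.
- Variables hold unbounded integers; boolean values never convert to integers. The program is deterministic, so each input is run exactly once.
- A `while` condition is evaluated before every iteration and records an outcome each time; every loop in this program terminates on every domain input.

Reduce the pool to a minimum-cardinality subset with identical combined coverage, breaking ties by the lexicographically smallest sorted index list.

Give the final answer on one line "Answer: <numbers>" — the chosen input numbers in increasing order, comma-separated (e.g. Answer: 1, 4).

input #1, g=1, n=0, y=5: events B1->F, B4->E, B3->F, B5->T, B5->F; outcomes B1=F, B3=F, B4=E, B5=T, B5=F
input #2, g=4, n=0, y=5: events B1->T, B2->F, B5->T, B5->T, B5->T, B5->T, B5->F; outcomes B1=T, B2=F, B5=T, B5=F
input #3, g=3, n=3, y=3: events B1->T, B2->T, B5->T, B5->F; outcomes B1=T, B2=T, B5=T, B5=F
input #4, g=1, n=2, y=5: events B1->F, B4->E, B3->F, B5->T, B5->F; outcomes B1=F, B3=F, B4=E, B5=T, B5=F
input #5, g=2, n=4, y=3: events B1->F, B4->S, B3->T, B5->T, B5->T, B5->T, B5->F; outcomes B1=F, B3=T, B4=S, B5=T, B5=F
input #6, g=3, n=5, y=3: events B1->T, B2->T, B5->T, B5->F; outcomes B1=T, B2=T, B5=T, B5=F
input #7, g=4, n=2, y=4: events B1->T, B2->F, B5->T, B5->T, B5->T, B5->T, B5->F; outcomes B1=T, B2=F, B5=T, B5=F
input #8, g=1, n=5, y=4: events B1->F, B4->E, B3->F, B5->T, B5->F; outcomes B1=F, B3=F, B4=E, B5=T, B5=F
together the pool reaches 10 outcomes: B1=T, B1=F, B2=T, B2=F, B3=T, B3=F, B4=S, B4=E, B5=T, B5=F
every size-1 subset falls short of the 10 outcomes (best: 5/10)
every size-2 subset falls short of the 10 outcomes (best: 7/10)
every size-3 subset falls short of the 10 outcomes (best: 9/10)
size 4: inputs {1, 2, 3, 5} cover all 10 outcomes, and no lexicographically smaller subset of this size does

Answer: 1, 2, 3, 5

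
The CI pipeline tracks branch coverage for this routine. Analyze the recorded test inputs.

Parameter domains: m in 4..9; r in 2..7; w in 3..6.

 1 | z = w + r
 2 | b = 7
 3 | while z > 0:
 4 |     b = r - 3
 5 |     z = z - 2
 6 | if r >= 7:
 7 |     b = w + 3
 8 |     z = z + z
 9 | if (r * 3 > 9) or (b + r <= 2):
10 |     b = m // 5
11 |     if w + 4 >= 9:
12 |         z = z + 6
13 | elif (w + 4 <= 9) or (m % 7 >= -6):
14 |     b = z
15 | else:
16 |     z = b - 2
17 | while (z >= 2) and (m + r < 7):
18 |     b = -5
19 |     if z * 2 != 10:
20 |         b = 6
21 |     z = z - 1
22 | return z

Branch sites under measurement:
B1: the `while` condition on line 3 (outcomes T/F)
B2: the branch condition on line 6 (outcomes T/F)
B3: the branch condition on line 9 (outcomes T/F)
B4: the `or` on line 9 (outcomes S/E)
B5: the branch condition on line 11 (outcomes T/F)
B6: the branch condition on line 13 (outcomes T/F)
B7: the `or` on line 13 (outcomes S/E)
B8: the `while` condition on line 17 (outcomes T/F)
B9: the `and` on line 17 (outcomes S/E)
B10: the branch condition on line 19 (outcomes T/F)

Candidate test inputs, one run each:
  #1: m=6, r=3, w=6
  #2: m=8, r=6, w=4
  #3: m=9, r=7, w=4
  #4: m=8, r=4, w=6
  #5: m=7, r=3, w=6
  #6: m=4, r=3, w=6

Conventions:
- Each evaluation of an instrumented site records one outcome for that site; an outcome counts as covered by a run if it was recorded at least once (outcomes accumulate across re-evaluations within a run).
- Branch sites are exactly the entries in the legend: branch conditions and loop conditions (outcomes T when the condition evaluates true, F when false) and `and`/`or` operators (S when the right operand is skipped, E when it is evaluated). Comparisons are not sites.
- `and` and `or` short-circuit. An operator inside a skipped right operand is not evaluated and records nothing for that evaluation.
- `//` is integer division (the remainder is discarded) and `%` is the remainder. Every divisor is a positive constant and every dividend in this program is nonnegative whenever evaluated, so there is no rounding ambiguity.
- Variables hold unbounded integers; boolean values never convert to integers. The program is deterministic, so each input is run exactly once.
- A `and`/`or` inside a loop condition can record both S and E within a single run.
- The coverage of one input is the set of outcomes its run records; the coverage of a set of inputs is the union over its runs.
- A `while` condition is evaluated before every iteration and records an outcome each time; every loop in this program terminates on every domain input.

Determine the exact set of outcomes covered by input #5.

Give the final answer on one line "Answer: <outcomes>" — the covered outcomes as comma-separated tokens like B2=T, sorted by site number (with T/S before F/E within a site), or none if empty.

Tracing the run of input #5 (m=7, r=3, w=6):
  B1->T, B1->T, B1->T, B1->T, B1->T, B1->F, B2->F, B4->E, B3->F, B7->E
  B6->T, B9->S, B8->F
distinct outcomes covered: B1=T, B1=F, B2=F, B3=F, B4=E, B6=T, B7=E, B8=F, B9=S

Answer: B1=T, B1=F, B2=F, B3=F, B4=E, B6=T, B7=E, B8=F, B9=S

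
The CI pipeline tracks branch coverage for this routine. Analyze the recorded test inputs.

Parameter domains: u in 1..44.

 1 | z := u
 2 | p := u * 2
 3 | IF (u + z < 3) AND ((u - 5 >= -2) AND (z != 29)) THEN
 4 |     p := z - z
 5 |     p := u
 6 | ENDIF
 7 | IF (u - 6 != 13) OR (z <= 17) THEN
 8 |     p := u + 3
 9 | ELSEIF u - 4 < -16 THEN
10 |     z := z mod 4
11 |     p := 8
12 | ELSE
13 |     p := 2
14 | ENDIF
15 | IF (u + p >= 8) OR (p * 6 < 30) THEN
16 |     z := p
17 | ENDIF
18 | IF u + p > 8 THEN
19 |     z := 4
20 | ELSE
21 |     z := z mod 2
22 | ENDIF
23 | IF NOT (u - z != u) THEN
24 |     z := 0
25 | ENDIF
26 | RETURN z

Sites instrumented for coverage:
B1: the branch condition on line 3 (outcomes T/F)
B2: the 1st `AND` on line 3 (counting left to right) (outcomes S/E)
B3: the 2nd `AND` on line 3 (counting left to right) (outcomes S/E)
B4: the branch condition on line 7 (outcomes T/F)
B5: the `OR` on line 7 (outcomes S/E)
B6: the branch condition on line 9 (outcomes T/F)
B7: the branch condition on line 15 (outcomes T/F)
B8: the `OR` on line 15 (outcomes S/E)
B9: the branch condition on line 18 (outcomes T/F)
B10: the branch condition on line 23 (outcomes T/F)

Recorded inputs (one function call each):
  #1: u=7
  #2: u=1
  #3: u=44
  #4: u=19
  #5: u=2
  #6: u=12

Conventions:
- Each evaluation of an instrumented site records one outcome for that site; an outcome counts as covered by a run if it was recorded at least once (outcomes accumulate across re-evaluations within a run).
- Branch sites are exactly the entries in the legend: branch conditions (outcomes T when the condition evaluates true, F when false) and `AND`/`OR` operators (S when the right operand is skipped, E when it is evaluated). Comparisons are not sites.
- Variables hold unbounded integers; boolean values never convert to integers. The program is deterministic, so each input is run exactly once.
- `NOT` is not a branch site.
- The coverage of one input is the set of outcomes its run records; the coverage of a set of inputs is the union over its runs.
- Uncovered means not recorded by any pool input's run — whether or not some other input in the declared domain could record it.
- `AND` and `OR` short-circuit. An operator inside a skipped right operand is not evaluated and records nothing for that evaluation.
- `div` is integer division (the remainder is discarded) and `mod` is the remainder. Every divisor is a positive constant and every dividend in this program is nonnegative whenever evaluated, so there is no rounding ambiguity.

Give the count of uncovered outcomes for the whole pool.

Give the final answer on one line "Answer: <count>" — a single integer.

input #1, u=7: events B2->S, B1->F, B5->S, B4->T, B8->S, B7->T, B9->T, B10->F; outcomes B1=F, B2=S, B4=T, B5=S, B7=T, B8=S, B9=T, B10=F
input #2, u=1: events B2->E, B3->S, B1->F, B5->S, B4->T, B8->E, B7->T, B9->F, B10->T; outcomes B1=F, B2=E, B3=S, B4=T, B5=S, B7=T, B8=E, B9=F, B10=T
input #3, u=44: events B2->S, B1->F, B5->S, B4->T, B8->S, B7->T, B9->T, B10->F; outcomes B1=F, B2=S, B4=T, B5=S, B7=T, B8=S, B9=T, B10=F
input #4, u=19: events B2->S, B1->F, B5->E, B4->F, B6->F, B8->S, B7->T, B9->T, B10->F; outcomes B1=F, B2=S, B4=F, B5=E, B6=F, B7=T, B8=S, B9=T, B10=F
input #5, u=2: events B2->S, B1->F, B5->S, B4->T, B8->E, B7->F, B9->F, B10->T; outcomes B1=F, B2=S, B4=T, B5=S, B7=F, B8=E, B9=F, B10=T
input #6, u=12: events B2->S, B1->F, B5->S, B4->T, B8->S, B7->T, B9->T, B10->F; outcomes B1=F, B2=S, B4=T, B5=S, B7=T, B8=S, B9=T, B10=F
union over the pool: B1=F, B2=S, B2=E, B3=S, B4=T, B4=F, B5=S, B5=E, B6=F, B7=T, B7=F, B8=S, B8=E, B9=T, B9=F, B10=T, B10=F
uncovered (3 of 20): B1=T, B3=E, B6=T

Answer: 3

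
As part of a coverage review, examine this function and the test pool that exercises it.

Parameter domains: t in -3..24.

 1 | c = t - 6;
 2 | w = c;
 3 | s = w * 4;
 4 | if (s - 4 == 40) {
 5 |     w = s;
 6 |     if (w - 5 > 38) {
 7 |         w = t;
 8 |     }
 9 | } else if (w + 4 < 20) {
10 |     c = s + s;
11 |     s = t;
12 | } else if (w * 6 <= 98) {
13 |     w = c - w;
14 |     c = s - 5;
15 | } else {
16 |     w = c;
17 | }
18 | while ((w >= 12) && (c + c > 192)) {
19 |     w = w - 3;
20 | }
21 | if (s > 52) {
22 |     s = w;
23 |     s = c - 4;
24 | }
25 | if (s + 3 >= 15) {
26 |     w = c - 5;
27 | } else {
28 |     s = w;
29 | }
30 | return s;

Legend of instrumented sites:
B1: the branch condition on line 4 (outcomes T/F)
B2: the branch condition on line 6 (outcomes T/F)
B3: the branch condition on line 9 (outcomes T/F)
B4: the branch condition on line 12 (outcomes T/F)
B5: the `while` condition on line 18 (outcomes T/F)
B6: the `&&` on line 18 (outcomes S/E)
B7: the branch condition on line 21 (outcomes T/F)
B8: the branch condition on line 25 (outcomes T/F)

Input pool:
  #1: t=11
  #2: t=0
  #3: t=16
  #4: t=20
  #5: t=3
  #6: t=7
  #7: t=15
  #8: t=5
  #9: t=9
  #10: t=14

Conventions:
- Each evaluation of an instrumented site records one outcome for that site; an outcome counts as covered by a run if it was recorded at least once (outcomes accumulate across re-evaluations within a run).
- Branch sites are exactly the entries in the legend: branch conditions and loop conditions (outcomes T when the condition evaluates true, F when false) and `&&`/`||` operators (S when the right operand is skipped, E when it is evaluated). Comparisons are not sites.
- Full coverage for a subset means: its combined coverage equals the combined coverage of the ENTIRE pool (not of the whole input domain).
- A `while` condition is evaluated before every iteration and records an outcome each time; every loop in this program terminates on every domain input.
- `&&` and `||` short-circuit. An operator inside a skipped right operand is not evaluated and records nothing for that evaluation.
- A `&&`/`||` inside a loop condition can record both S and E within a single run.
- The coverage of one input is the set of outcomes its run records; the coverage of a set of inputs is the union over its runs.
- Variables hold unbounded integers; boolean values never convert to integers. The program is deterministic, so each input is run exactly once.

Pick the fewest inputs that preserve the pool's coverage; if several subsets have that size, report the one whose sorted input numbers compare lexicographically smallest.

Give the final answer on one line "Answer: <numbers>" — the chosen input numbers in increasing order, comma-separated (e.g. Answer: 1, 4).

input #1, t=11: outcomes B1=F, B3=T, B5=F, B6=S, B7=F, B8=F
input #2, t=0: outcomes B1=F, B3=T, B5=F, B6=S, B7=F, B8=F
input #3, t=16: outcomes B1=F, B3=T, B5=F, B6=S, B7=F, B8=T
input #4, t=20: outcomes B1=F, B3=T, B5=T, B5=F, B6=S, B6=E, B7=F, B8=T
input #5, t=3: outcomes B1=F, B3=T, B5=F, B6=S, B7=F, B8=F
input #6, t=7: outcomes B1=F, B3=T, B5=F, B6=S, B7=F, B8=F
input #7, t=15: outcomes B1=F, B3=T, B5=F, B6=S, B7=F, B8=T
input #8, t=5: outcomes B1=F, B3=T, B5=F, B6=S, B7=F, B8=F
input #9, t=9: outcomes B1=F, B3=T, B5=F, B6=S, B7=F, B8=F
input #10, t=14: outcomes B1=F, B3=T, B5=F, B6=S, B7=F, B8=T
together the pool reaches 9 outcomes: B1=F, B3=T, B5=T, B5=F, B6=S, B6=E, B7=F, B8=T, B8=F
every size-1 subset falls short of the 9 outcomes (best: 8/9)
inputs {1, 4} (size 2) cover everything; no size-2 subset with a lexicographically smaller index list covers all 9

Answer: 1, 4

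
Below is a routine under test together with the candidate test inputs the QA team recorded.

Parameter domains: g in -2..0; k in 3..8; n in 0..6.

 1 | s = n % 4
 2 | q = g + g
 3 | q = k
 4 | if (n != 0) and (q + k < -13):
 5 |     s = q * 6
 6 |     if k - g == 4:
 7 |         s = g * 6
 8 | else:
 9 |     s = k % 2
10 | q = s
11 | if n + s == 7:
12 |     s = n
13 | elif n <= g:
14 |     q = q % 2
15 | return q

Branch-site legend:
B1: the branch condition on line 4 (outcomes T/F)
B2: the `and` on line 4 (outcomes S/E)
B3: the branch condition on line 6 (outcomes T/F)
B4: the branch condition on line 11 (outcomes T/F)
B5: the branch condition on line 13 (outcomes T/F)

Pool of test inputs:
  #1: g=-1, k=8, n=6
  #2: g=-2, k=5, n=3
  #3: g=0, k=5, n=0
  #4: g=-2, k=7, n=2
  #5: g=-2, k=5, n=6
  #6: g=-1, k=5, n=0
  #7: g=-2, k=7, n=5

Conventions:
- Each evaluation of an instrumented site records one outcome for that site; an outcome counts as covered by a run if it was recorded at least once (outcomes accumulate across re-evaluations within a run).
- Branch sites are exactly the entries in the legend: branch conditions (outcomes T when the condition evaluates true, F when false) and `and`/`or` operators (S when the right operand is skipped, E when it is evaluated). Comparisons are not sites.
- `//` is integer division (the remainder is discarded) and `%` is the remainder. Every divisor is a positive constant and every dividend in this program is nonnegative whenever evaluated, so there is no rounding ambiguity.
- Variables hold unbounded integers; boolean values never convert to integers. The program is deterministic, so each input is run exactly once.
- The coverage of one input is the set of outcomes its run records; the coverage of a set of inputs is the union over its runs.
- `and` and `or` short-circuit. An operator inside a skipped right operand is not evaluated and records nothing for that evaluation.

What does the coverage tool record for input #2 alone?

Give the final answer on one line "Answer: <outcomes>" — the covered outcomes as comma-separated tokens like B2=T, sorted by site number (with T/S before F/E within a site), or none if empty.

Tracing the run of input #2 (g=-2, k=5, n=3):
  B2->E, B1->F, B4->F, B5->F
deduplicating events, the covered set is: B1=F, B2=E, B4=F, B5=F

Answer: B1=F, B2=E, B4=F, B5=F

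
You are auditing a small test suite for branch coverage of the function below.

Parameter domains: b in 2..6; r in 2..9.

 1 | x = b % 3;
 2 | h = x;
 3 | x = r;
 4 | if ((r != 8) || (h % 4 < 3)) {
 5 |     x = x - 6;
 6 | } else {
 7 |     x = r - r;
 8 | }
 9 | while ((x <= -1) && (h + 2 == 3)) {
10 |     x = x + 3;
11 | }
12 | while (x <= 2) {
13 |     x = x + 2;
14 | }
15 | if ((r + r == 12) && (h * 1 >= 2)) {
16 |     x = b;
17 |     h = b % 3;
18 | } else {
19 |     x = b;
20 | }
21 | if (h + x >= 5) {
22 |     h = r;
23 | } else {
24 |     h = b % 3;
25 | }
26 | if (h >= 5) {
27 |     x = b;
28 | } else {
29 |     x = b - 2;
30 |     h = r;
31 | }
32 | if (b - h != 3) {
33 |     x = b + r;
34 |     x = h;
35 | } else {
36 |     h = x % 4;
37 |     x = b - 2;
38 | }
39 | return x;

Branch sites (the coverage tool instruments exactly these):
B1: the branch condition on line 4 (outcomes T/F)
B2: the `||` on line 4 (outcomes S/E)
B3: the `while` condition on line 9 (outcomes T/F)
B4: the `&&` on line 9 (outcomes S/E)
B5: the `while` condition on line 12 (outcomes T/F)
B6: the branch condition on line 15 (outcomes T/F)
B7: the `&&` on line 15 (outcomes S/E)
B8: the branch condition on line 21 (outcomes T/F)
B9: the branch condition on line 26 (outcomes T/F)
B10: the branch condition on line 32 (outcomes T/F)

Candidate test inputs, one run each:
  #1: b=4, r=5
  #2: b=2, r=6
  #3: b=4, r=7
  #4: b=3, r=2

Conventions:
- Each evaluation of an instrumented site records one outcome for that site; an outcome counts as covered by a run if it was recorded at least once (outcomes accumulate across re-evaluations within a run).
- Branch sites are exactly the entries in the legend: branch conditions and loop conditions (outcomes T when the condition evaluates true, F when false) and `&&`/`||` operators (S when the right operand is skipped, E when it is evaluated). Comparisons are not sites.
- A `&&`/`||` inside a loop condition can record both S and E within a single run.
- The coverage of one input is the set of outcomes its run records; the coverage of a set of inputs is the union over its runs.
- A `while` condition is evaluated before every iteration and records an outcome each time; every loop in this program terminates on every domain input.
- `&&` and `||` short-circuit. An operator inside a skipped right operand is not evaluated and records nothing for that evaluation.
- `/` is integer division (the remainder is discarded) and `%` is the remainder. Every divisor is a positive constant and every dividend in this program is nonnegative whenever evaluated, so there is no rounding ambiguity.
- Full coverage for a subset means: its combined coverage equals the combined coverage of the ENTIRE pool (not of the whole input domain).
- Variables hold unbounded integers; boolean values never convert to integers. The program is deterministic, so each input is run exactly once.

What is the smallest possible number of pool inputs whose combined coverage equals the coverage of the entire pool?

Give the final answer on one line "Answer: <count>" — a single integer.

run #1 (b=4, r=5) runs B2->S, B1->T, B4->E, B3->T, B4->S, B3->F, B5->T, B5->F, B7->S, B6->F, B8->T, B9->T, B10->T; records B1=T, B2=S, B3=T, B3=F, B4=S, B4=E, B5=T, B5=F, B6=F, B7=S, B8=T, B9=T, B10=T
run #2 (b=2, r=6) runs B2->S, B1->T, B4->S, B3->F, B5->T, B5->T, B5->F, B7->E, B6->T, B8->F, B9->F, B10->T; records B1=T, B2=S, B3=F, B4=S, B5=T, B5=F, B6=T, B7=E, B8=F, B9=F, B10=T
run #3 (b=4, r=7) runs B2->S, B1->T, B4->S, B3->F, B5->T, B5->F, B7->S, B6->F, B8->T, B9->T, B10->T; records B1=T, B2=S, B3=F, B4=S, B5=T, B5=F, B6=F, B7=S, B8=T, B9=T, B10=T
run #4 (b=3, r=2) runs B2->S, B1->T, B4->E, B3->F, B5->T, B5->T, B5->T, B5->T, B5->F, B7->S, B6->F, B8->F, B9->F, B10->T; records B1=T, B2=S, B3=F, B4=E, B5=T, B5=F, B6=F, B7=S, B8=F, B9=F, B10=T
the full pool covers 17 outcomes: B1=T, B2=S, B3=T, B3=F, B4=S, B4=E, B5=T, B5=F, B6=T, B6=F, B7=S, B7=E, B8=T, B8=F, B9=T, B9=F, B10=T
size 1 is not enough: best union over all size-1 subsets is 13/17
at size 2, {1, 2} reaches all 17 outcomes; every lexicographically earlier size-2 subset fails

Answer: 2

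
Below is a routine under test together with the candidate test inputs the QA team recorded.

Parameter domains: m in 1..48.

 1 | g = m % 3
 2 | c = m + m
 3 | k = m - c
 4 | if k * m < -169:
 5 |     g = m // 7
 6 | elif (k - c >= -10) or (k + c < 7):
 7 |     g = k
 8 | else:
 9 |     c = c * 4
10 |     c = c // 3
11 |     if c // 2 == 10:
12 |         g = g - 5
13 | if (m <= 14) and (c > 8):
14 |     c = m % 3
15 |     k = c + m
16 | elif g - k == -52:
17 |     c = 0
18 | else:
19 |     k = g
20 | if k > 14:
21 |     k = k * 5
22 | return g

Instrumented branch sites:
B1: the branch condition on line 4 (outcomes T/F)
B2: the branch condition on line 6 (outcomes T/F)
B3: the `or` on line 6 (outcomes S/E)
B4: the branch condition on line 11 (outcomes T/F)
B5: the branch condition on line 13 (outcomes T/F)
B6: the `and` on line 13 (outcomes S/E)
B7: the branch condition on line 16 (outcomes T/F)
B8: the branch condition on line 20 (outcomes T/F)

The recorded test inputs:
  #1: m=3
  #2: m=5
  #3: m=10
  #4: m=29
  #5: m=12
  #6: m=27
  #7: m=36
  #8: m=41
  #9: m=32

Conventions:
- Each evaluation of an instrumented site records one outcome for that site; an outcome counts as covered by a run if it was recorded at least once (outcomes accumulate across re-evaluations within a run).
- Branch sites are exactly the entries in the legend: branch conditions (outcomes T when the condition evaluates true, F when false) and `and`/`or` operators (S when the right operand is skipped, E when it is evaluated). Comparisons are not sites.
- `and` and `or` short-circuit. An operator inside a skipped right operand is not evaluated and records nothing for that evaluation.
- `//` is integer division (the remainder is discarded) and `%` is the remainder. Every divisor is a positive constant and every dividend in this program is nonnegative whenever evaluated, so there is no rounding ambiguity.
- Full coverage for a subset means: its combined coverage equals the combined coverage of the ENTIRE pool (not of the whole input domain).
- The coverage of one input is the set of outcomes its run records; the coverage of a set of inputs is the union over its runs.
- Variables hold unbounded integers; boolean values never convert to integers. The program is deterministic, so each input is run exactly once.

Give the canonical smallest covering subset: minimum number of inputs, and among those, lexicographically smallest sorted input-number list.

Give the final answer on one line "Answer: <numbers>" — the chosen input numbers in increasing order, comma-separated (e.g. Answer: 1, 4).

test 1 (m=3) fires B1->F, B3->S, B2->T, B6->E, B5->F, B7->F, B8->F; hits B1=F, B2=T, B3=S, B5=F, B6=E, B7=F, B8=F
test 2 (m=5) fires B1->F, B3->E, B2->T, B6->E, B5->T, B8->F; hits B1=F, B2=T, B3=E, B5=T, B6=E, B8=F
test 3 (m=10) fires B1->F, B3->E, B2->F, B4->F, B6->E, B5->T, B8->F; hits B1=F, B2=F, B3=E, B4=F, B5=T, B6=E, B8=F
test 4 (m=29) fires B1->T, B6->S, B5->F, B7->F, B8->F; hits B1=T, B5=F, B6=S, B7=F, B8=F
test 5 (m=12) fires B1->F, B3->E, B2->F, B4->F, B6->E, B5->T, B8->F; hits B1=F, B2=F, B3=E, B4=F, B5=T, B6=E, B8=F
test 6 (m=27) fires B1->T, B6->S, B5->F, B7->F, B8->F; hits B1=T, B5=F, B6=S, B7=F, B8=F
test 7 (m=36) fires B1->T, B6->S, B5->F, B7->F, B8->F; hits B1=T, B5=F, B6=S, B7=F, B8=F
test 8 (m=41) fires B1->T, B6->S, B5->F, B7->F, B8->F; hits B1=T, B5=F, B6=S, B7=F, B8=F
test 9 (m=32) fires B1->T, B6->S, B5->F, B7->F, B8->F; hits B1=T, B5=F, B6=S, B7=F, B8=F
union over all inputs: B1=T, B1=F, B2=T, B2=F, B3=S, B3=E, B4=F, B5=T, B5=F, B6=S, B6=E, B7=F, B8=F (13 outcomes)
checked all size-1 subsets: none covers 13 outcomes (max 7/13)
checked all size-2 subsets: none covers 13 outcomes (max 11/13)
size 3: inputs {1, 3, 4} cover all 13 outcomes, and no lexicographically smaller subset of this size does

Answer: 1, 3, 4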